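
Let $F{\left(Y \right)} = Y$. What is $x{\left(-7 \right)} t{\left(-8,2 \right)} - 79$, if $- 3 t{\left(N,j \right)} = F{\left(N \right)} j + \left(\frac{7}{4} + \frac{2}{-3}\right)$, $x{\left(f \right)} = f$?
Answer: $- \frac{4097}{36} \approx -113.81$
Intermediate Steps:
$t{\left(N,j \right)} = - \frac{13}{36} - \frac{N j}{3}$ ($t{\left(N,j \right)} = - \frac{N j + \left(\frac{7}{4} + \frac{2}{-3}\right)}{3} = - \frac{N j + \left(7 \cdot \frac{1}{4} + 2 \left(- \frac{1}{3}\right)\right)}{3} = - \frac{N j + \left(\frac{7}{4} - \frac{2}{3}\right)}{3} = - \frac{N j + \frac{13}{12}}{3} = - \frac{\frac{13}{12} + N j}{3} = - \frac{13}{36} - \frac{N j}{3}$)
$x{\left(-7 \right)} t{\left(-8,2 \right)} - 79 = - 7 \left(- \frac{13}{36} - \left(- \frac{8}{3}\right) 2\right) - 79 = - 7 \left(- \frac{13}{36} + \frac{16}{3}\right) - 79 = \left(-7\right) \frac{179}{36} - 79 = - \frac{1253}{36} - 79 = - \frac{4097}{36}$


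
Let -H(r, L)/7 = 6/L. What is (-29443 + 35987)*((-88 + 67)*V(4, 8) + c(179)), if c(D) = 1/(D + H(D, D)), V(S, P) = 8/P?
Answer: -4396259200/31999 ≈ -1.3739e+5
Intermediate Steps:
H(r, L) = -42/L
c(D) = 1/(D - 42/D)
(-29443 + 35987)*((-88 + 67)*V(4, 8) + c(179)) = (-29443 + 35987)*((-88 + 67)*(8/8) + 179/(-42 + 179**2)) = 6544*(-168/8 + 179/(-42 + 32041)) = 6544*(-21*1 + 179/31999) = 6544*(-21 + 179*(1/31999)) = 6544*(-21 + 179/31999) = 6544*(-671800/31999) = -4396259200/31999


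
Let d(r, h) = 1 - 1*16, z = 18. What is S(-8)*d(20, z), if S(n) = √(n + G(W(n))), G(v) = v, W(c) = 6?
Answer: -15*I*√2 ≈ -21.213*I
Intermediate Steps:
d(r, h) = -15 (d(r, h) = 1 - 16 = -15)
S(n) = √(6 + n) (S(n) = √(n + 6) = √(6 + n))
S(-8)*d(20, z) = √(6 - 8)*(-15) = √(-2)*(-15) = (I*√2)*(-15) = -15*I*√2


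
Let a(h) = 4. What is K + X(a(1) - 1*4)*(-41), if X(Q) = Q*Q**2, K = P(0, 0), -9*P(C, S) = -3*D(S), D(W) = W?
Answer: 0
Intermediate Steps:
P(C, S) = S/3 (P(C, S) = -(-1)*S/3 = S/3)
K = 0 (K = (1/3)*0 = 0)
X(Q) = Q**3
K + X(a(1) - 1*4)*(-41) = 0 + (4 - 1*4)**3*(-41) = 0 + (4 - 4)**3*(-41) = 0 + 0**3*(-41) = 0 + 0*(-41) = 0 + 0 = 0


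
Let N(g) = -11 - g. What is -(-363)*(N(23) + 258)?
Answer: 81312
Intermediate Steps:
-(-363)*(N(23) + 258) = -(-363)*((-11 - 1*23) + 258) = -(-363)*((-11 - 23) + 258) = -(-363)*(-34 + 258) = -(-363)*224 = -1*(-81312) = 81312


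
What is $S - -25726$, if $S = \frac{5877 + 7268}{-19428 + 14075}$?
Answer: $\frac{137698133}{5353} \approx 25724.0$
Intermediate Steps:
$S = - \frac{13145}{5353}$ ($S = \frac{13145}{-5353} = 13145 \left(- \frac{1}{5353}\right) = - \frac{13145}{5353} \approx -2.4556$)
$S - -25726 = - \frac{13145}{5353} - -25726 = - \frac{13145}{5353} + 25726 = \frac{137698133}{5353}$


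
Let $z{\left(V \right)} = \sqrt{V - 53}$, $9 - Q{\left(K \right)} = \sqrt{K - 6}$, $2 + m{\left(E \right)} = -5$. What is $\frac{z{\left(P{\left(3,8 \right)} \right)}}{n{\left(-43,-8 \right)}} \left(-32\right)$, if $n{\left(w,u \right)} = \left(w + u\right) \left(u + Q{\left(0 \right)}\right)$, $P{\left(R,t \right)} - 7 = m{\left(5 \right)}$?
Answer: $- \frac{32 \sqrt{53}}{51 i + 51 \sqrt{6}} \approx -1.5984 + 0.65256 i$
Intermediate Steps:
$m{\left(E \right)} = -7$ ($m{\left(E \right)} = -2 - 5 = -7$)
$P{\left(R,t \right)} = 0$ ($P{\left(R,t \right)} = 7 - 7 = 0$)
$Q{\left(K \right)} = 9 - \sqrt{-6 + K}$ ($Q{\left(K \right)} = 9 - \sqrt{K - 6} = 9 - \sqrt{-6 + K}$)
$z{\left(V \right)} = \sqrt{-53 + V}$
$n{\left(w,u \right)} = \left(u + w\right) \left(9 + u - i \sqrt{6}\right)$ ($n{\left(w,u \right)} = \left(w + u\right) \left(u + \left(9 - \sqrt{-6 + 0}\right)\right) = \left(u + w\right) \left(u + \left(9 - \sqrt{-6}\right)\right) = \left(u + w\right) \left(u + \left(9 - i \sqrt{6}\right)\right) = \left(u + w\right) \left(9 + u - i \sqrt{6}\right)$)
$\frac{z{\left(P{\left(3,8 \right)} \right)}}{n{\left(-43,-8 \right)}} \left(-32\right) = \frac{\sqrt{-53 + 0}}{\left(-8\right)^{2} - -344 - 8 \left(9 - i \sqrt{6}\right) - 43 \left(9 - i \sqrt{6}\right)} \left(-32\right) = \frac{\sqrt{-53}}{64 + 344 - \left(72 - 8 i \sqrt{6}\right) - \left(387 - 43 i \sqrt{6}\right)} \left(-32\right) = \frac{i \sqrt{53}}{-51 + 51 i \sqrt{6}} \left(-32\right) = - \frac{32 i \sqrt{53}}{-51 + 51 i \sqrt{6}}$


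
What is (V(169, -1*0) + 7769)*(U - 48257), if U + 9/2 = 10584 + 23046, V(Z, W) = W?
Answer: -227344247/2 ≈ -1.1367e+8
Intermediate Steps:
U = 67251/2 (U = -9/2 + (10584 + 23046) = -9/2 + 33630 = 67251/2 ≈ 33626.)
(V(169, -1*0) + 7769)*(U - 48257) = (-1*0 + 7769)*(67251/2 - 48257) = (0 + 7769)*(-29263/2) = 7769*(-29263/2) = -227344247/2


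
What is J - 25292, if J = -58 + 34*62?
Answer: -23242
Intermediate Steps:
J = 2050 (J = -58 + 2108 = 2050)
J - 25292 = 2050 - 25292 = -23242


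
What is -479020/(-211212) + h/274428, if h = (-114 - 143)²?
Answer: 4039078943/1610069076 ≈ 2.5086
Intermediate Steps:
h = 66049 (h = (-257)² = 66049)
-479020/(-211212) + h/274428 = -479020/(-211212) + 66049/274428 = -479020*(-1/211212) + 66049*(1/274428) = 119755/52803 + 66049/274428 = 4039078943/1610069076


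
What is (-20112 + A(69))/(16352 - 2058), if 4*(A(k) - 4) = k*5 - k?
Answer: -20039/14294 ≈ -1.4019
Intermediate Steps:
A(k) = 4 + k (A(k) = 4 + (k*5 - k)/4 = 4 + (5*k - k)/4 = 4 + (4*k)/4 = 4 + k)
(-20112 + A(69))/(16352 - 2058) = (-20112 + (4 + 69))/(16352 - 2058) = (-20112 + 73)/14294 = -20039*1/14294 = -20039/14294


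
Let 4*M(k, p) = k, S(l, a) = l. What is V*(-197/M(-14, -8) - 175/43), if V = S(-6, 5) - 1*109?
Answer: -1807455/301 ≈ -6004.8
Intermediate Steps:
M(k, p) = k/4
V = -115 (V = -6 - 1*109 = -6 - 109 = -115)
V*(-197/M(-14, -8) - 175/43) = -115*(-197/((¼)*(-14)) - 175/43) = -115*(-197/(-7/2) - 175*1/43) = -115*(-197*(-2/7) - 175/43) = -115*(394/7 - 175/43) = -115*15717/301 = -1807455/301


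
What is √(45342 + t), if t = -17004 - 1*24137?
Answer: √4201 ≈ 64.815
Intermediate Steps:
t = -41141 (t = -17004 - 24137 = -41141)
√(45342 + t) = √(45342 - 41141) = √4201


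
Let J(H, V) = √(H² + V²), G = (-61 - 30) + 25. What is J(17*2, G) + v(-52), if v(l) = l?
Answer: -52 + 2*√1378 ≈ 22.243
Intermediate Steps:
G = -66 (G = -91 + 25 = -66)
J(17*2, G) + v(-52) = √((17*2)² + (-66)²) - 52 = √(34² + 4356) - 52 = √(1156 + 4356) - 52 = √5512 - 52 = 2*√1378 - 52 = -52 + 2*√1378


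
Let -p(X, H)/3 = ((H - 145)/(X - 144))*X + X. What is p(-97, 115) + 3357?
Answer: 887898/241 ≈ 3684.2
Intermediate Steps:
p(X, H) = -3*X - 3*X*(-145 + H)/(-144 + X) (p(X, H) = -3*(((H - 145)/(X - 144))*X + X) = -3*(((-145 + H)/(-144 + X))*X + X) = -3*(X*(-145 + H)/(-144 + X) + X) = -3*(X + X*(-145 + H)/(-144 + X)) = -3*X - 3*X*(-145 + H)/(-144 + X))
p(-97, 115) + 3357 = 3*(-97)*(289 - 1*115 - 1*(-97))/(-144 - 97) + 3357 = 3*(-97)*(289 - 115 + 97)/(-241) + 3357 = 3*(-97)*(-1/241)*271 + 3357 = 78861/241 + 3357 = 887898/241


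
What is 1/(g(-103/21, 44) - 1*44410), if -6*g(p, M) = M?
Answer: -3/133252 ≈ -2.2514e-5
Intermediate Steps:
g(p, M) = -M/6
1/(g(-103/21, 44) - 1*44410) = 1/(-⅙*44 - 1*44410) = 1/(-22/3 - 44410) = 1/(-133252/3) = -3/133252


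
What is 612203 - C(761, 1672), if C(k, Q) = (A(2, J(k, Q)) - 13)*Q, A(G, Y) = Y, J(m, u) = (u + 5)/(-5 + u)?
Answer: 1053972369/1667 ≈ 6.3226e+5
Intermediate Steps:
J(m, u) = (5 + u)/(-5 + u)
C(k, Q) = Q*(-13 + (5 + Q)/(-5 + Q)) (C(k, Q) = ((5 + Q)/(-5 + Q) - 13)*Q = (-13 + (5 + Q)/(-5 + Q))*Q = Q*(-13 + (5 + Q)/(-5 + Q)))
612203 - C(761, 1672) = 612203 - 2*1672*(35 - 6*1672)/(-5 + 1672) = 612203 - 2*1672*(35 - 10032)/1667 = 612203 - 2*1672*(-9997)/1667 = 612203 - 1*(-33429968/1667) = 612203 + 33429968/1667 = 1053972369/1667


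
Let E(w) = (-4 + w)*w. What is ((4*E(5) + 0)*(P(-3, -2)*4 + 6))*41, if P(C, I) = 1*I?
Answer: -1640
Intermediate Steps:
P(C, I) = I
E(w) = w*(-4 + w)
((4*E(5) + 0)*(P(-3, -2)*4 + 6))*41 = ((4*(5*(-4 + 5)) + 0)*(-2*4 + 6))*41 = ((4*(5*1) + 0)*(-8 + 6))*41 = ((4*5 + 0)*(-2))*41 = ((20 + 0)*(-2))*41 = (20*(-2))*41 = -40*41 = -1640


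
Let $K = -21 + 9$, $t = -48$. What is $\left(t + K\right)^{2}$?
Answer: $3600$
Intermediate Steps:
$K = -12$
$\left(t + K\right)^{2} = \left(-48 - 12\right)^{2} = \left(-60\right)^{2} = 3600$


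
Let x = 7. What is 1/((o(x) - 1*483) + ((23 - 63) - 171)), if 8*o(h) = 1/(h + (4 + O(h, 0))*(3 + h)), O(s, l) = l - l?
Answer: -376/260943 ≈ -0.0014409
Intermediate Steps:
O(s, l) = 0
o(h) = 1/(8*(12 + 5*h)) (o(h) = 1/(8*(h + (4 + 0)*(3 + h))) = 1/(8*(h + 4*(3 + h))) = 1/(8*(h + (12 + 4*h))) = 1/(8*(12 + 5*h)))
1/((o(x) - 1*483) + ((23 - 63) - 171)) = 1/((1/(8*(12 + 5*7)) - 1*483) + ((23 - 63) - 171)) = 1/((1/(8*(12 + 35)) - 483) + (-40 - 171)) = 1/(((⅛)/47 - 483) - 211) = 1/(((⅛)*(1/47) - 483) - 211) = 1/((1/376 - 483) - 211) = 1/(-181607/376 - 211) = 1/(-260943/376) = -376/260943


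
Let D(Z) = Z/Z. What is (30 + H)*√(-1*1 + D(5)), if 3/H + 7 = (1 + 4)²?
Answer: 0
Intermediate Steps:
D(Z) = 1
H = ⅙ (H = 3/(-7 + (1 + 4)²) = 3/(-7 + 5²) = 3/(-7 + 25) = 3/18 = 3*(1/18) = ⅙ ≈ 0.16667)
(30 + H)*√(-1*1 + D(5)) = (30 + ⅙)*√(-1*1 + 1) = 181*√(-1 + 1)/6 = 181*√0/6 = (181/6)*0 = 0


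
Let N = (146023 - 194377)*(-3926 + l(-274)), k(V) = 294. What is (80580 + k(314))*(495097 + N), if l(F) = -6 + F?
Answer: 16487945826354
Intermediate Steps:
N = 203376924 (N = (146023 - 194377)*(-3926 + (-6 - 274)) = -48354*(-3926 - 280) = -48354*(-4206) = 203376924)
(80580 + k(314))*(495097 + N) = (80580 + 294)*(495097 + 203376924) = 80874*203872021 = 16487945826354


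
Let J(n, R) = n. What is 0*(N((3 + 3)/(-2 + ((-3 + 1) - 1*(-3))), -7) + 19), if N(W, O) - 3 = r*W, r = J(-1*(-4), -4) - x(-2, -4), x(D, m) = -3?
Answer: 0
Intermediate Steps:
r = 7 (r = -1*(-4) - 1*(-3) = 4 + 3 = 7)
N(W, O) = 3 + 7*W
0*(N((3 + 3)/(-2 + ((-3 + 1) - 1*(-3))), -7) + 19) = 0*((3 + 7*((3 + 3)/(-2 + ((-3 + 1) - 1*(-3))))) + 19) = 0*((3 + 7*(6/(-2 + (-2 + 3)))) + 19) = 0*((3 + 7*(6/(-2 + 1))) + 19) = 0*((3 + 7*(6/(-1))) + 19) = 0*((3 + 7*(6*(-1))) + 19) = 0*((3 + 7*(-6)) + 19) = 0*((3 - 42) + 19) = 0*(-39 + 19) = 0*(-20) = 0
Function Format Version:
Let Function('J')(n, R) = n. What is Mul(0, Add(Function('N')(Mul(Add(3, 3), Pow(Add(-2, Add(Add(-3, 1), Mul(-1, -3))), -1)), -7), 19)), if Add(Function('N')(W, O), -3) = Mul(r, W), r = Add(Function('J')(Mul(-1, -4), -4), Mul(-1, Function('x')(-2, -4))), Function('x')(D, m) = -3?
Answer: 0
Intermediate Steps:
r = 7 (r = Add(Mul(-1, -4), Mul(-1, -3)) = Add(4, 3) = 7)
Function('N')(W, O) = Add(3, Mul(7, W))
Mul(0, Add(Function('N')(Mul(Add(3, 3), Pow(Add(-2, Add(Add(-3, 1), Mul(-1, -3))), -1)), -7), 19)) = Mul(0, Add(Add(3, Mul(7, Mul(Add(3, 3), Pow(Add(-2, Add(Add(-3, 1), Mul(-1, -3))), -1)))), 19)) = Mul(0, Add(Add(3, Mul(7, Mul(6, Pow(Add(-2, Add(-2, 3)), -1)))), 19)) = Mul(0, Add(Add(3, Mul(7, Mul(6, Pow(Add(-2, 1), -1)))), 19)) = Mul(0, Add(Add(3, Mul(7, Mul(6, Pow(-1, -1)))), 19)) = Mul(0, Add(Add(3, Mul(7, Mul(6, -1))), 19)) = Mul(0, Add(Add(3, Mul(7, -6)), 19)) = Mul(0, Add(Add(3, -42), 19)) = Mul(0, Add(-39, 19)) = Mul(0, -20) = 0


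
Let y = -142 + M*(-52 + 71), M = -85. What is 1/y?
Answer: -1/1757 ≈ -0.00056915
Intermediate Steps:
y = -1757 (y = -142 - 85*(-52 + 71) = -142 - 85*19 = -142 - 1615 = -1757)
1/y = 1/(-1757) = -1/1757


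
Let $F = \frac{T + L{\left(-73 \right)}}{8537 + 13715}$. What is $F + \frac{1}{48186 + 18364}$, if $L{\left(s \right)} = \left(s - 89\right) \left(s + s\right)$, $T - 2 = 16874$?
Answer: $\frac{674290163}{370217650} \approx 1.8213$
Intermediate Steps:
$T = 16876$ ($T = 2 + 16874 = 16876$)
$L{\left(s \right)} = 2 s \left(-89 + s\right)$ ($L{\left(s \right)} = \left(-89 + s\right) 2 s = 2 s \left(-89 + s\right)$)
$F = \frac{10132}{5563}$ ($F = \frac{16876 + 2 \left(-73\right) \left(-89 - 73\right)}{8537 + 13715} = \frac{16876 + 2 \left(-73\right) \left(-162\right)}{22252} = \left(16876 + 23652\right) \frac{1}{22252} = 40528 \cdot \frac{1}{22252} = \frac{10132}{5563} \approx 1.8213$)
$F + \frac{1}{48186 + 18364} = \frac{10132}{5563} + \frac{1}{48186 + 18364} = \frac{10132}{5563} + \frac{1}{66550} = \frac{674290163}{370217650}$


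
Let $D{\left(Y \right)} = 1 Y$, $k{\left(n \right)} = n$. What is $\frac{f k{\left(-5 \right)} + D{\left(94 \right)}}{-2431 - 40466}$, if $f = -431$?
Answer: $- \frac{2249}{42897} \approx -0.052428$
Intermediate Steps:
$D{\left(Y \right)} = Y$
$\frac{f k{\left(-5 \right)} + D{\left(94 \right)}}{-2431 - 40466} = \frac{\left(-431\right) \left(-5\right) + 94}{-2431 - 40466} = \frac{2155 + 94}{-42897} = 2249 \left(- \frac{1}{42897}\right) = - \frac{2249}{42897}$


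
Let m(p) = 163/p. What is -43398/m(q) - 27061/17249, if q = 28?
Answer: -20964429799/2811587 ≈ -7456.4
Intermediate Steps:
-43398/m(q) - 27061/17249 = -43398/(163/28) - 27061/17249 = -43398/(163*(1/28)) - 27061*1/17249 = -43398/163/28 - 27061/17249 = -43398*28/163 - 27061/17249 = -1215144/163 - 27061/17249 = -20964429799/2811587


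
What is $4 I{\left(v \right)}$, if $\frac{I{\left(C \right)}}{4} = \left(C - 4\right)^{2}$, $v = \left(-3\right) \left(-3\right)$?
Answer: $400$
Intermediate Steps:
$v = 9$
$I{\left(C \right)} = 4 \left(-4 + C\right)^{2}$ ($I{\left(C \right)} = 4 \left(C - 4\right)^{2} = 4 \left(-4 + C\right)^{2}$)
$4 I{\left(v \right)} = 4 \cdot 4 \left(-4 + 9\right)^{2} = 4 \cdot 4 \cdot 5^{2} = 4 \cdot 4 \cdot 25 = 4 \cdot 100 = 400$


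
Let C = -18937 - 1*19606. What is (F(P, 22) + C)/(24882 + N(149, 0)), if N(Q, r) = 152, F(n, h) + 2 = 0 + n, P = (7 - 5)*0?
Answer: -38545/25034 ≈ -1.5397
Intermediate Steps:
P = 0 (P = 2*0 = 0)
F(n, h) = -2 + n (F(n, h) = -2 + (0 + n) = -2 + n)
C = -38543 (C = -18937 - 19606 = -38543)
(F(P, 22) + C)/(24882 + N(149, 0)) = ((-2 + 0) - 38543)/(24882 + 152) = (-2 - 38543)/25034 = -38545*1/25034 = -38545/25034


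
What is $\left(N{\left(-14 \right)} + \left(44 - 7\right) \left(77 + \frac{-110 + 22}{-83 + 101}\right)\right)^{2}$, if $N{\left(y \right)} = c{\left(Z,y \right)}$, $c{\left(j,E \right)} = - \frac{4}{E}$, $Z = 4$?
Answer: $\frac{28260635881}{3969} \approx 7.1203 \cdot 10^{6}$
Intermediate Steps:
$N{\left(y \right)} = - \frac{4}{y}$
$\left(N{\left(-14 \right)} + \left(44 - 7\right) \left(77 + \frac{-110 + 22}{-83 + 101}\right)\right)^{2} = \left(- \frac{4}{-14} + \left(44 - 7\right) \left(77 + \frac{-110 + 22}{-83 + 101}\right)\right)^{2} = \left(\left(-4\right) \left(- \frac{1}{14}\right) + 37 \left(77 - \frac{88}{18}\right)\right)^{2} = \left(\frac{2}{7} + 37 \left(77 - \frac{44}{9}\right)\right)^{2} = \left(\frac{2}{7} + 37 \cdot \frac{649}{9}\right)^{2} = \left(\frac{2}{7} + \frac{24013}{9}\right)^{2} = \left(\frac{168109}{63}\right)^{2} = \frac{28260635881}{3969}$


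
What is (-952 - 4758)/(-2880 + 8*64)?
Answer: 2855/1184 ≈ 2.4113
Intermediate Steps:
(-952 - 4758)/(-2880 + 8*64) = -5710/(-2880 + 512) = -5710/(-2368) = -5710*(-1/2368) = 2855/1184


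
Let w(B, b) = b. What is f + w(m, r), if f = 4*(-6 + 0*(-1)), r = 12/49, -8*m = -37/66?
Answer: -1164/49 ≈ -23.755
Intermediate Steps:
m = 37/528 (m = -(-37)/(8*66) = -⅛*(-37/66) = 37/528 ≈ 0.070076)
r = 12/49 (r = 12*(1/49) = 12/49 ≈ 0.24490)
f = -24 (f = 4*(-6 + 0) = 4*(-6) = -24)
f + w(m, r) = -24 + 12/49 = -1164/49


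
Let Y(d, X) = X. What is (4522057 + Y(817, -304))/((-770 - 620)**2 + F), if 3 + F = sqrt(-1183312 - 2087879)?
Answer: 8736465406041/3733002088600 - 538088607*I*sqrt(231)/3733002088600 ≈ 2.3403 - 0.0021908*I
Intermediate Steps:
F = -3 + 119*I*sqrt(231) (F = -3 + sqrt(-1183312 - 2087879) = -3 + sqrt(-3271191) = -3 + 119*I*sqrt(231) ≈ -3.0 + 1808.6*I)
(4522057 + Y(817, -304))/((-770 - 620)**2 + F) = (4522057 - 304)/((-770 - 620)**2 + (-3 + 119*I*sqrt(231))) = 4521753/((-1390)**2 + (-3 + 119*I*sqrt(231))) = 4521753/(1932100 + (-3 + 119*I*sqrt(231))) = 4521753/(1932097 + 119*I*sqrt(231))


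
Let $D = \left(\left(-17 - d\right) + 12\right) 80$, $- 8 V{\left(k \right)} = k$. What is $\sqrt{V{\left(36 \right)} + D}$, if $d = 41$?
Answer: $\frac{i \sqrt{14738}}{2} \approx 60.7 i$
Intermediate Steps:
$V{\left(k \right)} = - \frac{k}{8}$
$D = -3680$ ($D = \left(\left(-17 - 41\right) + 12\right) 80 = \left(-58 + 12\right) 80 = \left(-46\right) 80 = -3680$)
$\sqrt{V{\left(36 \right)} + D} = \sqrt{\left(- \frac{1}{8}\right) 36 - 3680} = \sqrt{- \frac{9}{2} - 3680} = \sqrt{- \frac{7369}{2}} = \frac{i \sqrt{14738}}{2}$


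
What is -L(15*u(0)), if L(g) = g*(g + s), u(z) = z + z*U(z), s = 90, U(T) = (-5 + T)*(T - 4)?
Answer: 0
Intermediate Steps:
U(T) = (-5 + T)*(-4 + T)
u(z) = z + z*(20 + z² - 9*z)
L(g) = g*(90 + g) (L(g) = g*(g + 90) = g*(90 + g))
-L(15*u(0)) = -15*(0*(21 + 0² - 9*0))*(90 + 15*(0*(21 + 0² - 9*0))) = -15*(0*(21 + 0 + 0))*(90 + 15*(0*(21 + 0 + 0))) = -15*(0*21)*(90 + 15*(0*21)) = -15*0*(90 + 15*0) = -0*(90 + 0) = -0*90 = -1*0 = 0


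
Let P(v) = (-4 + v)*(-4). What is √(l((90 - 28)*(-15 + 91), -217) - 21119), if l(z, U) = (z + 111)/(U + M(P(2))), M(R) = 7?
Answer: I*√19027770/30 ≈ 145.4*I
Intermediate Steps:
P(v) = 16 - 4*v
l(z, U) = (111 + z)/(7 + U) (l(z, U) = (z + 111)/(U + 7) = (111 + z)/(7 + U))
√(l((90 - 28)*(-15 + 91), -217) - 21119) = √((111 + (90 - 28)*(-15 + 91))/(7 - 217) - 21119) = √((111 + 62*76)/(-210) - 21119) = √(-(111 + 4712)/210 - 21119) = √(-1/210*4823 - 21119) = √(-689/30 - 21119) = √(-634259/30) = I*√19027770/30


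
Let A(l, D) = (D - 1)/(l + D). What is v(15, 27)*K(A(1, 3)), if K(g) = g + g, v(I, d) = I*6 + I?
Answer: 105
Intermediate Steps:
A(l, D) = (-1 + D)/(D + l)
v(I, d) = 7*I (v(I, d) = 6*I + I = 7*I)
K(g) = 2*g
v(15, 27)*K(A(1, 3)) = (7*15)*(2*((-1 + 3)/(3 + 1))) = 105*(2*(2/4)) = 105*(2*((¼)*2)) = 105*(2*(½)) = 105*1 = 105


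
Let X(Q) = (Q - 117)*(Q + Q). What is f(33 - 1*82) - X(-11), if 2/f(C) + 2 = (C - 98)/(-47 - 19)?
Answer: -14036/5 ≈ -2807.2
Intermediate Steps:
f(C) = 2/(-17/33 - C/66) (f(C) = 2/(-2 + (C - 98)/(-47 - 19)) = 2/(-2 + (-98 + C)/(-66)) = 2/(-2 + (-98 + C)*(-1/66)) = 2/(-2 + (49/33 - C/66)) = 2/(-17/33 - C/66))
X(Q) = 2*Q*(-117 + Q) (X(Q) = (-117 + Q)*(2*Q) = 2*Q*(-117 + Q))
f(33 - 1*82) - X(-11) = -132/(34 + (33 - 1*82)) - 2*(-11)*(-117 - 11) = -132/(34 + (33 - 82)) - 2*(-11)*(-128) = -132/(34 - 49) - 1*2816 = -132/(-15) - 2816 = -132*(-1/15) - 2816 = 44/5 - 2816 = -14036/5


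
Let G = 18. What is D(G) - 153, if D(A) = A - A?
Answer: -153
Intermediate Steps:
D(A) = 0
D(G) - 153 = 0 - 153 = -153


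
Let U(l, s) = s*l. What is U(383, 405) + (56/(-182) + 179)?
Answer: 2018818/13 ≈ 1.5529e+5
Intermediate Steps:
U(l, s) = l*s
U(383, 405) + (56/(-182) + 179) = 383*405 + (56/(-182) + 179) = 155115 + (-1/182*56 + 179) = 155115 + (-4/13 + 179) = 155115 + 2323/13 = 2018818/13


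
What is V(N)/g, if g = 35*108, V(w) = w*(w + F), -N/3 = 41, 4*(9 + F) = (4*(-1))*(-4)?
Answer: 1312/315 ≈ 4.1651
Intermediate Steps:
F = -5 (F = -9 + ((4*(-1))*(-4))/4 = -9 + (-4*(-4))/4 = -9 + (¼)*16 = -9 + 4 = -5)
N = -123 (N = -3*41 = -123)
V(w) = w*(-5 + w) (V(w) = w*(w - 5) = w*(-5 + w))
g = 3780
V(N)/g = -123*(-5 - 123)/3780 = -123*(-128)*(1/3780) = 15744*(1/3780) = 1312/315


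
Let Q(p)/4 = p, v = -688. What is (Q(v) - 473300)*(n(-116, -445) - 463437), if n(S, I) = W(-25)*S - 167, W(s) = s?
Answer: 219319060608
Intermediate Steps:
Q(p) = 4*p
n(S, I) = -167 - 25*S (n(S, I) = -25*S - 167 = -167 - 25*S)
(Q(v) - 473300)*(n(-116, -445) - 463437) = (4*(-688) - 473300)*((-167 - 25*(-116)) - 463437) = (-2752 - 473300)*((-167 + 2900) - 463437) = -476052*(2733 - 463437) = -476052*(-460704) = 219319060608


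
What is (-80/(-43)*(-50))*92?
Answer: -368000/43 ≈ -8558.1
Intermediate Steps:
(-80/(-43)*(-50))*92 = (-80*(-1/43)*(-50))*92 = ((80/43)*(-50))*92 = -4000/43*92 = -368000/43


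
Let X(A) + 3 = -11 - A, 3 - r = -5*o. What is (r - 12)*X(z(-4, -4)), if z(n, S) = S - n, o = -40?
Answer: 2926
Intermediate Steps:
r = -197 (r = 3 - (-5)*(-40) = 3 - 1*200 = 3 - 200 = -197)
X(A) = -14 - A (X(A) = -3 + (-11 - A) = -14 - A)
(r - 12)*X(z(-4, -4)) = (-197 - 12)*(-14 - (-4 - 1*(-4))) = -209*(-14 - (-4 + 4)) = -209*(-14 - 1*0) = -209*(-14 + 0) = -209*(-14) = 2926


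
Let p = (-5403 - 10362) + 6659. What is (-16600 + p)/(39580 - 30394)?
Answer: -12853/4593 ≈ -2.7984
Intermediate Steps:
p = -9106 (p = -15765 + 6659 = -9106)
(-16600 + p)/(39580 - 30394) = (-16600 - 9106)/(39580 - 30394) = -25706/9186 = -25706*1/9186 = -12853/4593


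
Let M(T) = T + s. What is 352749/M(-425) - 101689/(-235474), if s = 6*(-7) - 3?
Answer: -20753856049/27668195 ≈ -750.10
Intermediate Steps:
s = -45 (s = -42 - 3 = -45)
M(T) = -45 + T (M(T) = T - 45 = -45 + T)
352749/M(-425) - 101689/(-235474) = 352749/(-45 - 425) - 101689/(-235474) = 352749/(-470) - 101689*(-1/235474) = 352749*(-1/470) + 101689/235474 = -352749/470 + 101689/235474 = -20753856049/27668195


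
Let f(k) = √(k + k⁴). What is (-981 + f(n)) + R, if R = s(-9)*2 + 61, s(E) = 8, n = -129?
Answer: -904 + 8*√4326918 ≈ 15737.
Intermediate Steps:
R = 77 (R = 8*2 + 61 = 16 + 61 = 77)
(-981 + f(n)) + R = (-981 + √(-129 + (-129)⁴)) + 77 = (-981 + √(-129 + 276922881)) + 77 = (-981 + √276922752) + 77 = (-981 + 8*√4326918) + 77 = -904 + 8*√4326918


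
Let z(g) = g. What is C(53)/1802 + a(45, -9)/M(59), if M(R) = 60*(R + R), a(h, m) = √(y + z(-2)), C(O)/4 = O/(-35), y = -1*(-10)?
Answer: -2/595 + √2/3540 ≈ -0.0029618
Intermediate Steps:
y = 10
C(O) = -4*O/35 (C(O) = 4*(O/(-35)) = 4*(O*(-1/35)) = 4*(-O/35) = -4*O/35)
a(h, m) = 2*√2 (a(h, m) = √(10 - 2) = √8 = 2*√2)
M(R) = 120*R (M(R) = 60*(2*R) = 120*R)
C(53)/1802 + a(45, -9)/M(59) = -4/35*53/1802 + (2*√2)/((120*59)) = -212/35*1/1802 + (2*√2)/7080 = -2/595 + (2*√2)*(1/7080) = -2/595 + √2/3540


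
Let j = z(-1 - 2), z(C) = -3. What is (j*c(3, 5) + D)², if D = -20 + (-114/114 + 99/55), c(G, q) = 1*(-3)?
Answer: 2601/25 ≈ 104.04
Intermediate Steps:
c(G, q) = -3
j = -3
D = -96/5 (D = -20 + (-114*1/114 + 99*(1/55)) = -20 + (-1 + 9/5) = -20 + ⅘ = -96/5 ≈ -19.200)
(j*c(3, 5) + D)² = (-3*(-3) - 96/5)² = (9 - 96/5)² = (-51/5)² = 2601/25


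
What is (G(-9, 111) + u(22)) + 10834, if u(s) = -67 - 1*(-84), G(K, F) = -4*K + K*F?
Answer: 9888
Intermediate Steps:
G(K, F) = -4*K + F*K
u(s) = 17 (u(s) = -67 + 84 = 17)
(G(-9, 111) + u(22)) + 10834 = (-9*(-4 + 111) + 17) + 10834 = (-9*107 + 17) + 10834 = (-963 + 17) + 10834 = -946 + 10834 = 9888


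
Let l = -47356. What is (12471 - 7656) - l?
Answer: 52171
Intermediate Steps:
(12471 - 7656) - l = (12471 - 7656) - 1*(-47356) = 4815 + 47356 = 52171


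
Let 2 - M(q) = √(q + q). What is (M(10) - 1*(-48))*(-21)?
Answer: -1050 + 42*√5 ≈ -956.08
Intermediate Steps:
M(q) = 2 - √2*√q (M(q) = 2 - √(q + q) = 2 - √(2*q) = 2 - √2*√q)
(M(10) - 1*(-48))*(-21) = ((2 - √2*√10) - 1*(-48))*(-21) = ((2 - 2*√5) + 48)*(-21) = (50 - 2*√5)*(-21) = -1050 + 42*√5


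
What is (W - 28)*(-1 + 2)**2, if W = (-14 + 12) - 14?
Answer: -44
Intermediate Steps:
W = -16 (W = -2 - 14 = -16)
(W - 28)*(-1 + 2)**2 = (-16 - 28)*(-1 + 2)**2 = -44*1**2 = -44*1 = -44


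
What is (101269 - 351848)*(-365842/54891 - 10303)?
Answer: 141804614374885/54891 ≈ 2.5834e+9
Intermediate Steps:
(101269 - 351848)*(-365842/54891 - 10303) = -250579*(-365842*1/54891 - 10303) = -250579*(-365842/54891 - 10303) = -250579*(-565907815/54891) = 141804614374885/54891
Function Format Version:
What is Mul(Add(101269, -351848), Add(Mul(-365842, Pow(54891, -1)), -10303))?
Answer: Rational(141804614374885, 54891) ≈ 2.5834e+9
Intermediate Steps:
Mul(Add(101269, -351848), Add(Mul(-365842, Pow(54891, -1)), -10303)) = Mul(-250579, Add(Mul(-365842, Rational(1, 54891)), -10303)) = Mul(-250579, Add(Rational(-365842, 54891), -10303)) = Mul(-250579, Rational(-565907815, 54891)) = Rational(141804614374885, 54891)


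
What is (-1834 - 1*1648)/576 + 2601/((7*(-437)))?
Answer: -6074807/880992 ≈ -6.8954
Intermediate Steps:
(-1834 - 1*1648)/576 + 2601/((7*(-437))) = (-1834 - 1648)*(1/576) + 2601/(-3059) = -3482*1/576 + 2601*(-1/3059) = -1741/288 - 2601/3059 = -6074807/880992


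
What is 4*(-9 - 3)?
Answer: -48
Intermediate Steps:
4*(-9 - 3) = 4*(-12) = -48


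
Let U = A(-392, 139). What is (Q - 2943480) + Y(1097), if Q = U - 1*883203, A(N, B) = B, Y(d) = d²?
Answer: -2623135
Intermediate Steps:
U = 139
Q = -883064 (Q = 139 - 1*883203 = 139 - 883203 = -883064)
(Q - 2943480) + Y(1097) = (-883064 - 2943480) + 1097² = -3826544 + 1203409 = -2623135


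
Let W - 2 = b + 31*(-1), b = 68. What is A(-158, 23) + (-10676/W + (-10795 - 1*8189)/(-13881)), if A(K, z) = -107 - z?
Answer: -10372850/25779 ≈ -402.38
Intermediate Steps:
W = 39 (W = 2 + (68 + 31*(-1)) = 2 + (68 - 31) = 2 + 37 = 39)
A(-158, 23) + (-10676/W + (-10795 - 1*8189)/(-13881)) = (-107 - 1*23) + (-10676/39 + (-10795 - 1*8189)/(-13881)) = (-107 - 23) + (-10676*1/39 + (-10795 - 8189)*(-1/13881)) = -130 + (-10676/39 - 18984*(-1/13881)) = -130 + (-10676/39 + 904/661) = -130 - 7021580/25779 = -10372850/25779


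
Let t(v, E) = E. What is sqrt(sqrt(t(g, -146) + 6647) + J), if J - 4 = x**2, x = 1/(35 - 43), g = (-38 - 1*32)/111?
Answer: sqrt(257 + 64*sqrt(6501))/8 ≈ 9.2002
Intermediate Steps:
g = -70/111 (g = (-38 - 32)*(1/111) = -70*1/111 = -70/111 ≈ -0.63063)
x = -1/8 (x = 1/(-8) = -1/8 ≈ -0.12500)
J = 257/64 (J = 4 + (-1/8)**2 = 4 + 1/64 = 257/64 ≈ 4.0156)
sqrt(sqrt(t(g, -146) + 6647) + J) = sqrt(sqrt(-146 + 6647) + 257/64) = sqrt(sqrt(6501) + 257/64) = sqrt(257/64 + sqrt(6501))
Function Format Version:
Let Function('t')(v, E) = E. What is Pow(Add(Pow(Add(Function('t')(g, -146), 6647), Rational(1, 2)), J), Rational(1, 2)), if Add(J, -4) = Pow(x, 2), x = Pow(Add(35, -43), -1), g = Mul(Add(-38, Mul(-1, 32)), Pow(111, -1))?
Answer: Mul(Rational(1, 8), Pow(Add(257, Mul(64, Pow(6501, Rational(1, 2)))), Rational(1, 2))) ≈ 9.2002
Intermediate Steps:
g = Rational(-70, 111) (g = Mul(Add(-38, -32), Rational(1, 111)) = Mul(-70, Rational(1, 111)) = Rational(-70, 111) ≈ -0.63063)
x = Rational(-1, 8) (x = Pow(-8, -1) = Rational(-1, 8) ≈ -0.12500)
J = Rational(257, 64) (J = Add(4, Pow(Rational(-1, 8), 2)) = Add(4, Rational(1, 64)) = Rational(257, 64) ≈ 4.0156)
Pow(Add(Pow(Add(Function('t')(g, -146), 6647), Rational(1, 2)), J), Rational(1, 2)) = Pow(Add(Pow(Add(-146, 6647), Rational(1, 2)), Rational(257, 64)), Rational(1, 2)) = Pow(Add(Pow(6501, Rational(1, 2)), Rational(257, 64)), Rational(1, 2)) = Pow(Add(Rational(257, 64), Pow(6501, Rational(1, 2))), Rational(1, 2))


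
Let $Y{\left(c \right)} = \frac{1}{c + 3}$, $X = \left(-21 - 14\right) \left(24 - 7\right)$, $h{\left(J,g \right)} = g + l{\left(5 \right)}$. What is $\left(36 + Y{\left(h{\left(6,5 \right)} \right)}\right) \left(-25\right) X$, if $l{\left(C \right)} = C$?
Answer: $\frac{6976375}{13} \approx 5.3664 \cdot 10^{5}$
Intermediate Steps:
$h{\left(J,g \right)} = 5 + g$ ($h{\left(J,g \right)} = g + 5 = 5 + g$)
$X = -595$ ($X = \left(-35\right) 17 = -595$)
$Y{\left(c \right)} = \frac{1}{3 + c}$
$\left(36 + Y{\left(h{\left(6,5 \right)} \right)}\right) \left(-25\right) X = \left(36 + \frac{1}{3 + \left(5 + 5\right)}\right) \left(-25\right) \left(-595\right) = \left(36 + \frac{1}{3 + 10}\right) \left(-25\right) \left(-595\right) = \left(36 + \frac{1}{13}\right) \left(-25\right) \left(-595\right) = \frac{469}{13} \left(-25\right) \left(-595\right) = \left(- \frac{11725}{13}\right) \left(-595\right) = \frac{6976375}{13}$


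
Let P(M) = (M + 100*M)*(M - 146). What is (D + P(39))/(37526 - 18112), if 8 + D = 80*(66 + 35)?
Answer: -413401/19414 ≈ -21.294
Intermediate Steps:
D = 8072 (D = -8 + 80*(66 + 35) = -8 + 80*101 = -8 + 8080 = 8072)
P(M) = 101*M*(-146 + M) (P(M) = (101*M)*(-146 + M) = 101*M*(-146 + M))
(D + P(39))/(37526 - 18112) = (8072 + 101*39*(-146 + 39))/(37526 - 18112) = (8072 + 101*39*(-107))/19414 = (8072 - 421473)*(1/19414) = -413401*1/19414 = -413401/19414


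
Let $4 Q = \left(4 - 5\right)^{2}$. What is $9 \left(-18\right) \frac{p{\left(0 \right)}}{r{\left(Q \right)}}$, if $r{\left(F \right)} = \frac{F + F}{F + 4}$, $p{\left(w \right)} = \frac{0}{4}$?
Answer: $0$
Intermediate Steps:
$Q = \frac{1}{4}$ ($Q = \frac{\left(4 - 5\right)^{2}}{4} = \frac{\left(-1\right)^{2}}{4} = \frac{1}{4} \cdot 1 = \frac{1}{4} \approx 0.25$)
$p{\left(w \right)} = 0$ ($p{\left(w \right)} = 0 \cdot \frac{1}{4} = 0$)
$r{\left(F \right)} = \frac{2 F}{4 + F}$
$9 \left(-18\right) \frac{p{\left(0 \right)}}{r{\left(Q \right)}} = 9 \left(-18\right) \frac{0}{2 \cdot \frac{1}{4} \frac{1}{4 + \frac{1}{4}}} = - 162 \frac{0}{2 \cdot \frac{1}{4} \frac{1}{\frac{17}{4}}} = - 162 \frac{0}{2 \cdot \frac{1}{4} \cdot \frac{4}{17}} = - 162 \frac{0}{\frac{2}{17}} = - 162 \cdot 0 \cdot \frac{17}{2} = \left(-162\right) 0 = 0$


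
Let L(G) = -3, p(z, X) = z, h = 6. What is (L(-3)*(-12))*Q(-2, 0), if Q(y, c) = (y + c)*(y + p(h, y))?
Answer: -288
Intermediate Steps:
Q(y, c) = (6 + y)*(c + y) (Q(y, c) = (y + c)*(y + 6) = (c + y)*(6 + y) = (6 + y)*(c + y))
(L(-3)*(-12))*Q(-2, 0) = (-3*(-12))*((-2)² + 6*0 + 6*(-2) + 0*(-2)) = 36*(4 + 0 - 12 + 0) = 36*(-8) = -288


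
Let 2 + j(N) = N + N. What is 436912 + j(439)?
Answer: 437788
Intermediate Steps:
j(N) = -2 + 2*N (j(N) = -2 + (N + N) = -2 + 2*N)
436912 + j(439) = 436912 + (-2 + 2*439) = 436912 + (-2 + 878) = 436912 + 876 = 437788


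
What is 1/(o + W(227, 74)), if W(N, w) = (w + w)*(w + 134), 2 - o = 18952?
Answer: 1/11834 ≈ 8.4502e-5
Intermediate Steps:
o = -18950 (o = 2 - 1*18952 = 2 - 18952 = -18950)
W(N, w) = 2*w*(134 + w) (W(N, w) = (2*w)*(134 + w) = 2*w*(134 + w))
1/(o + W(227, 74)) = 1/(-18950 + 2*74*(134 + 74)) = 1/(-18950 + 2*74*208) = 1/(-18950 + 30784) = 1/11834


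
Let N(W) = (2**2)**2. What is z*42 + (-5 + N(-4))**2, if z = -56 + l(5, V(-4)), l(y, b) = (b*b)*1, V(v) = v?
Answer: -1559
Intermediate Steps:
l(y, b) = b**2 (l(y, b) = b**2*1 = b**2)
z = -40 (z = -56 + (-4)**2 = -56 + 16 = -40)
N(W) = 16 (N(W) = 4**2 = 16)
z*42 + (-5 + N(-4))**2 = -40*42 + (-5 + 16)**2 = -1680 + 11**2 = -1680 + 121 = -1559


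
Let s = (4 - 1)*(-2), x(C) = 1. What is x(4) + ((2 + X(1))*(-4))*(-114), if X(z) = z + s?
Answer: -1367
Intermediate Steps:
s = -6 (s = 3*(-2) = -6)
X(z) = -6 + z (X(z) = z - 6 = -6 + z)
x(4) + ((2 + X(1))*(-4))*(-114) = 1 + ((2 + (-6 + 1))*(-4))*(-114) = 1 + ((2 - 5)*(-4))*(-114) = 1 - 3*(-4)*(-114) = 1 + 12*(-114) = 1 - 1368 = -1367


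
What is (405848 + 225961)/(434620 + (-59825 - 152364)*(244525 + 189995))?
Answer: -631809/92199929660 ≈ -6.8526e-6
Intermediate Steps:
(405848 + 225961)/(434620 + (-59825 - 152364)*(244525 + 189995)) = 631809/(434620 - 212189*434520) = 631809/(434620 - 92200364280) = 631809/(-92199929660) = 631809*(-1/92199929660) = -631809/92199929660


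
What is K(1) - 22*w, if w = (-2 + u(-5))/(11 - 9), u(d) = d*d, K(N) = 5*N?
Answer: -248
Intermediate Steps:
u(d) = d²
w = 23/2 (w = (-2 + (-5)²)/(11 - 9) = (-2 + 25)/2 = 23*(½) = 23/2 ≈ 11.500)
K(1) - 22*w = 5*1 - 22*23/2 = 5 - 253 = -248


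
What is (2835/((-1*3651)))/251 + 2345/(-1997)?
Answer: -718207280/610017599 ≈ -1.1774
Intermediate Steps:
(2835/((-1*3651)))/251 + 2345/(-1997) = (2835/(-3651))*(1/251) + 2345*(-1/1997) = (2835*(-1/3651))*(1/251) - 2345/1997 = -945/1217*1/251 - 2345/1997 = -945/305467 - 2345/1997 = -718207280/610017599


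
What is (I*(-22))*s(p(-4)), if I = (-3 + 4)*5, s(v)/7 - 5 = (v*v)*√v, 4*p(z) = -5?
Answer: -3850 - 9625*I*√5/16 ≈ -3850.0 - 1345.1*I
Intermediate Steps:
p(z) = -5/4 (p(z) = (¼)*(-5) = -5/4)
s(v) = 35 + 7*v^(5/2) (s(v) = 35 + 7*((v*v)*√v) = 35 + 7*(v²*√v) = 35 + 7*v^(5/2))
I = 5 (I = 1*5 = 5)
(I*(-22))*s(p(-4)) = (5*(-22))*(35 + 7*(-5/4)^(5/2)) = -110*(35 + 7*(25*I*√5/32)) = -110*(35 + 175*I*√5/32) = -3850 - 9625*I*√5/16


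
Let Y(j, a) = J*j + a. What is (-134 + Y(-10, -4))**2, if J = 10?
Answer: 56644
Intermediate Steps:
Y(j, a) = a + 10*j (Y(j, a) = 10*j + a = a + 10*j)
(-134 + Y(-10, -4))**2 = (-134 + (-4 + 10*(-10)))**2 = (-134 + (-4 - 100))**2 = (-134 - 104)**2 = (-238)**2 = 56644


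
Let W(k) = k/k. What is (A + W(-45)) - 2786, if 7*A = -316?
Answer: -19811/7 ≈ -2830.1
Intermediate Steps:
A = -316/7 (A = (1/7)*(-316) = -316/7 ≈ -45.143)
W(k) = 1
(A + W(-45)) - 2786 = (-316/7 + 1) - 2786 = -309/7 - 2786 = -19811/7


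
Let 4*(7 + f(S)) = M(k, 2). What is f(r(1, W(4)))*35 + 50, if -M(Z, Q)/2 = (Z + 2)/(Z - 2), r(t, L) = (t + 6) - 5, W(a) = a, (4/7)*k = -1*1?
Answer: -1163/6 ≈ -193.83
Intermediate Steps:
k = -7/4 (k = 7*(-1*1)/4 = (7/4)*(-1) = -7/4 ≈ -1.7500)
r(t, L) = 1 + t (r(t, L) = (6 + t) - 5 = 1 + t)
M(Z, Q) = -2*(2 + Z)/(-2 + Z) (M(Z, Q) = -2*(Z + 2)/(Z - 2) = -2*(2 + Z)/(-2 + Z))
f(S) = -209/30 (f(S) = -7 + (2*(-2 - 1*(-7/4))/(-2 - 7/4))/4 = -7 + (2*(-2 + 7/4)/(-15/4))/4 = -7 + (2*(-4/15)*(-1/4))/4 = -7 + (1/4)*(2/15) = -7 + 1/30 = -209/30)
f(r(1, W(4)))*35 + 50 = -209/30*35 + 50 = -1463/6 + 50 = -1163/6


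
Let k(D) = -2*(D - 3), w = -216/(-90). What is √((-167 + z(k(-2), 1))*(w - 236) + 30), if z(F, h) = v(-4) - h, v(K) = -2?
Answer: √39742 ≈ 199.35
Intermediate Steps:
w = 12/5 (w = -216*(-1/90) = 12/5 ≈ 2.4000)
k(D) = 6 - 2*D (k(D) = -2*(-3 + D) = 6 - 2*D)
z(F, h) = -2 - h
√((-167 + z(k(-2), 1))*(w - 236) + 30) = √((-167 + (-2 - 1*1))*(12/5 - 236) + 30) = √((-167 + (-2 - 1))*(-1168/5) + 30) = √((-167 - 3)*(-1168/5) + 30) = √(-170*(-1168/5) + 30) = √(39712 + 30) = √39742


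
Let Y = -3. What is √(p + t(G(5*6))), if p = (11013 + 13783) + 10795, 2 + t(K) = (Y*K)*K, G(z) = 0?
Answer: √35589 ≈ 188.65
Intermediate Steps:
t(K) = -2 - 3*K² (t(K) = -2 + (-3*K)*K = -2 - 3*K²)
p = 35591 (p = 24796 + 10795 = 35591)
√(p + t(G(5*6))) = √(35591 + (-2 - 3*0²)) = √(35591 + (-2 - 3*0)) = √(35591 + (-2 + 0)) = √(35591 - 2) = √35589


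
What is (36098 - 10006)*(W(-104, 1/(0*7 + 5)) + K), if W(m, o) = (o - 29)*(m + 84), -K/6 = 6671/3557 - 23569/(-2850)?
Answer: 22709117850364/1689575 ≈ 1.3441e+7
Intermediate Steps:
K = -102847283/1689575 (K = -6*(6671/3557 - 23569/(-2850)) = -6*(6671*(1/3557) - 23569*(-1/2850)) = -6*(6671/3557 + 23569/2850) = -6*102847283/10137450 = -102847283/1689575 ≈ -60.872)
W(m, o) = (-29 + o)*(84 + m)
(36098 - 10006)*(W(-104, 1/(0*7 + 5)) + K) = (36098 - 10006)*((-2436 - 29*(-104) + 84/(0*7 + 5) - 104/(0*7 + 5)) - 102847283/1689575) = 26092*((-2436 + 3016 + 84/(0 + 5) - 104/(0 + 5)) - 102847283/1689575) = 26092*((-2436 + 3016 + 84/5 - 104/5) - 102847283/1689575) = 26092*(576 - 102847283/1689575) = 26092*(870347917/1689575) = 22709117850364/1689575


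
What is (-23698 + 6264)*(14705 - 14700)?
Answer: -87170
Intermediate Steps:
(-23698 + 6264)*(14705 - 14700) = -17434*5 = -87170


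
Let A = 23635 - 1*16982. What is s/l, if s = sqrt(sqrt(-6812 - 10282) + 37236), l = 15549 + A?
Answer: sqrt(37236 + I*sqrt(17094))/22202 ≈ 0.0086914 + 1.5259e-5*I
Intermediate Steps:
A = 6653 (A = 23635 - 16982 = 6653)
l = 22202 (l = 15549 + 6653 = 22202)
s = sqrt(37236 + I*sqrt(17094)) (s = sqrt(sqrt(-17094) + 37236) = sqrt(I*sqrt(17094) + 37236) = sqrt(37236 + I*sqrt(17094)) ≈ 192.97 + 0.3388*I)
s/l = sqrt(37236 + I*sqrt(17094))/22202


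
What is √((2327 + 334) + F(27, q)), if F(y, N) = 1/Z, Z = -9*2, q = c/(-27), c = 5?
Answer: √95794/6 ≈ 51.584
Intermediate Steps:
q = -5/27 (q = 5/(-27) = 5*(-1/27) = -5/27 ≈ -0.18519)
Z = -18
F(y, N) = -1/18 (F(y, N) = 1/(-18) = -1/18)
√((2327 + 334) + F(27, q)) = √((2327 + 334) - 1/18) = √(2661 - 1/18) = √(47897/18) = √95794/6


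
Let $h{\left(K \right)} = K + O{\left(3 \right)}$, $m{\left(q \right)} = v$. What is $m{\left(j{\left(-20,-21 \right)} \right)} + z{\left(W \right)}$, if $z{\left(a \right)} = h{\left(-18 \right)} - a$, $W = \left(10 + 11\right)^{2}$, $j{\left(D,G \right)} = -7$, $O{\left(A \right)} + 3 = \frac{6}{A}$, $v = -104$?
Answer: $-564$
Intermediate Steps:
$O{\left(A \right)} = -3 + \frac{6}{A}$
$m{\left(q \right)} = -104$
$h{\left(K \right)} = -1 + K$ ($h{\left(K \right)} = K - \left(3 - \frac{6}{3}\right) = K + \left(-3 + 6 \cdot \frac{1}{3}\right) = K + \left(-3 + 2\right) = K - 1 = -1 + K$)
$W = 441$ ($W = 21^{2} = 441$)
$z{\left(a \right)} = -19 - a$ ($z{\left(a \right)} = \left(-1 - 18\right) - a = -19 - a$)
$m{\left(j{\left(-20,-21 \right)} \right)} + z{\left(W \right)} = -104 - 460 = -564$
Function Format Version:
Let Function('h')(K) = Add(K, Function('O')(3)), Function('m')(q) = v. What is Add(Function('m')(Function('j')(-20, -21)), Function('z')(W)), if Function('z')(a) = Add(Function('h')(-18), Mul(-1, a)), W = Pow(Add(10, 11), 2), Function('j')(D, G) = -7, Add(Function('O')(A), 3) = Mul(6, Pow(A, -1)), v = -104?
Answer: -564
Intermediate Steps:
Function('O')(A) = Add(-3, Mul(6, Pow(A, -1)))
Function('m')(q) = -104
Function('h')(K) = Add(-1, K) (Function('h')(K) = Add(K, Add(-3, Mul(6, Pow(3, -1)))) = Add(K, Add(-3, Mul(6, Rational(1, 3)))) = Add(K, Add(-3, 2)) = Add(K, -1) = Add(-1, K))
W = 441 (W = Pow(21, 2) = 441)
Function('z')(a) = Add(-19, Mul(-1, a)) (Function('z')(a) = Add(Add(-1, -18), Mul(-1, a)) = Add(-19, Mul(-1, a)))
Add(Function('m')(Function('j')(-20, -21)), Function('z')(W)) = Add(-104, Add(-19, Mul(-1, 441))) = Add(-104, Add(-19, -441)) = Add(-104, -460) = -564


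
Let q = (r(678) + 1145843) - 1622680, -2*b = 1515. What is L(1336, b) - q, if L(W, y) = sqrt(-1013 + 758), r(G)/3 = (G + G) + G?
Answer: 470735 + I*sqrt(255) ≈ 4.7074e+5 + 15.969*I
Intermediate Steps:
b = -1515/2 (b = -1/2*1515 = -1515/2 ≈ -757.50)
r(G) = 9*G (r(G) = 3*((G + G) + G) = 3*(2*G + G) = 3*(3*G) = 9*G)
L(W, y) = I*sqrt(255) (L(W, y) = sqrt(-255) = I*sqrt(255))
q = -470735 (q = (9*678 + 1145843) - 1622680 = (6102 + 1145843) - 1622680 = 1151945 - 1622680 = -470735)
L(1336, b) - q = I*sqrt(255) - 1*(-470735) = I*sqrt(255) + 470735 = 470735 + I*sqrt(255)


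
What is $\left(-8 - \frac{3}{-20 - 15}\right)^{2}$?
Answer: $\frac{76729}{1225} \approx 62.636$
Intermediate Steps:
$\left(-8 - \frac{3}{-20 - 15}\right)^{2} = \left(-8 - \frac{3}{-35}\right)^{2} = \left(-8 - - \frac{3}{35}\right)^{2} = \left(-8 + \frac{3}{35}\right)^{2} = \left(- \frac{277}{35}\right)^{2} = \frac{76729}{1225}$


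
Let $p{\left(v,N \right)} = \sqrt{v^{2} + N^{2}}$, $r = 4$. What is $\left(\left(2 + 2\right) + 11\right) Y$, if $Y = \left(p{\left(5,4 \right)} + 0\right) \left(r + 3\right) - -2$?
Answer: $30 + 105 \sqrt{41} \approx 702.33$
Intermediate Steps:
$p{\left(v,N \right)} = \sqrt{N^{2} + v^{2}}$
$Y = 2 + 7 \sqrt{41}$ ($Y = \left(\sqrt{4^{2} + 5^{2}} + 0\right) \left(4 + 3\right) - -2 = \left(\sqrt{16 + 25} + 0\right) 7 + 2 = \left(\sqrt{41} + 0\right) 7 + 2 = \sqrt{41} \cdot 7 + 2 = 7 \sqrt{41} + 2 = 2 + 7 \sqrt{41} \approx 46.822$)
$\left(\left(2 + 2\right) + 11\right) Y = \left(\left(2 + 2\right) + 11\right) \left(2 + 7 \sqrt{41}\right) = \left(4 + 11\right) \left(2 + 7 \sqrt{41}\right) = 15 \left(2 + 7 \sqrt{41}\right) = 30 + 105 \sqrt{41}$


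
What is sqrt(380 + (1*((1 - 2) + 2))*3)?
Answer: sqrt(383) ≈ 19.570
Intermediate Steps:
sqrt(380 + (1*((1 - 2) + 2))*3) = sqrt(380 + (1*(-1 + 2))*3) = sqrt(380 + (1*1)*3) = sqrt(380 + 1*3) = sqrt(380 + 3) = sqrt(383)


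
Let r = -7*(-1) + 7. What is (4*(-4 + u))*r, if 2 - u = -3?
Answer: 56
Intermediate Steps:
u = 5 (u = 2 - 1*(-3) = 2 + 3 = 5)
r = 14 (r = 7 + 7 = 14)
(4*(-4 + u))*r = (4*(-4 + 5))*14 = (4*1)*14 = 4*14 = 56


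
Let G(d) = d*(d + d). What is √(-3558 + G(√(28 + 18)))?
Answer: I*√3466 ≈ 58.873*I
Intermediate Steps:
G(d) = 2*d² (G(d) = d*(2*d) = 2*d²)
√(-3558 + G(√(28 + 18))) = √(-3558 + 2*(√(28 + 18))²) = √(-3558 + 2*(√46)²) = √(-3558 + 2*46) = √(-3558 + 92) = √(-3466) = I*√3466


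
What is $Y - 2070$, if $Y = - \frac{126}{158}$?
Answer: $- \frac{163593}{79} \approx -2070.8$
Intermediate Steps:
$Y = - \frac{63}{79}$ ($Y = \left(-126\right) \frac{1}{158} = - \frac{63}{79} \approx -0.79747$)
$Y - 2070 = - \frac{63}{79} - 2070 = - \frac{163593}{79}$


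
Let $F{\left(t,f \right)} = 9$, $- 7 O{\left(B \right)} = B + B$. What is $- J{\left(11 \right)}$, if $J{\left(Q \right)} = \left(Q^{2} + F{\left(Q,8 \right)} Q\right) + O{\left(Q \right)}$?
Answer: $- \frac{1518}{7} \approx -216.86$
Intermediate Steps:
$O{\left(B \right)} = - \frac{2 B}{7}$ ($O{\left(B \right)} = - \frac{B + B}{7} = - \frac{2 B}{7}$)
$J{\left(Q \right)} = Q^{2} + \frac{61 Q}{7}$ ($J{\left(Q \right)} = \left(Q^{2} + 9 Q\right) - \frac{2 Q}{7} = Q^{2} + \frac{61 Q}{7}$)
$- J{\left(11 \right)} = - \frac{11 \left(61 + 7 \cdot 11\right)}{7} = - \frac{11 \left(61 + 77\right)}{7} = - \frac{11 \cdot 138}{7} = \left(-1\right) \frac{1518}{7} = - \frac{1518}{7}$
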